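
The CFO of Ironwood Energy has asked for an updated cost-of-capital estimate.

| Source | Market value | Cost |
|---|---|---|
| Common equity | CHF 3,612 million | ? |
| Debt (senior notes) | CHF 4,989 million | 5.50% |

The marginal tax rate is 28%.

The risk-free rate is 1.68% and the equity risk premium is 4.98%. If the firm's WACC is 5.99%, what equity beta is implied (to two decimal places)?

Total capital V = 3612 + 4989 = 8601.
Equity weight = 3612/8601 = 0.4200.
Senior notes weight = 4989/8601 = 0.5800.
Debt contribution = 0.5800 × 5.5% × (1 − 28%) = 2.2970%.
Required equity contribution = 5.99% − 2.2970% = 3.6930%  ⇒  Re = 8.7939%.
CAPM: 8.7939% = 1.68% + β × 4.98%  ⇒  β = 1.4285.

1.43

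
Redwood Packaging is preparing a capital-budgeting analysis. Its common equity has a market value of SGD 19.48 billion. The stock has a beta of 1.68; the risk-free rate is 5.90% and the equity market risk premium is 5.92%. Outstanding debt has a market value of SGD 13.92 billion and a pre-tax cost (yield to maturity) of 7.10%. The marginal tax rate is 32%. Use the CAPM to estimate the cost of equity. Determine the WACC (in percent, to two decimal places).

11.25%

Cost of equity via CAPM: Re = 5.9% + 1.68 × 5.92% = 15.8456%.
Total capital V = 19.48 + 13.92 = 33.4.
Equity: weight = 19.48/33.4 = 0.5832; cost = 15.8456%.
Debt: weight = 13.92/33.4 = 0.4168; after-tax cost = 7.1% × (1 − 32%) = 4.8280%.
WACC = 0.5832 × 15.8456% + 0.4168 × 4.8280% = 11.2538%.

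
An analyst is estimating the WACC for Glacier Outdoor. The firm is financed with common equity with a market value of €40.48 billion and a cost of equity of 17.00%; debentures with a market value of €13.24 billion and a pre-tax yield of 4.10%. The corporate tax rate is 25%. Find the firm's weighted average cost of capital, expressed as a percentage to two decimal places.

13.57%

Total capital V = 40.48 + 13.24 = 53.72.
Equity: weight = 40.48/53.72 = 0.7535; cost = 17%.
Debentures: weight = 13.24/53.72 = 0.2465; after-tax cost = 4.1% × (1 − 25%) = 3.0750%.
WACC = 0.7535 × 17.0000% + 0.2465 × 3.0750% = 13.5680%.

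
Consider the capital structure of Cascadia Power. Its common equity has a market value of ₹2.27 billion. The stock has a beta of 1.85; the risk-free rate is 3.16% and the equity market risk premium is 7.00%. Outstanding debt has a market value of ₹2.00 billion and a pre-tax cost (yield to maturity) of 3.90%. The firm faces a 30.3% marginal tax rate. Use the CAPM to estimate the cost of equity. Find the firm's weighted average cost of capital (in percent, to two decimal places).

Cost of equity via CAPM: Re = 3.16% + 1.85 × 7.0% = 16.1100%.
Total capital V = 2.27 + 2 = 4.27.
Equity: weight = 2.27/4.27 = 0.5316; cost = 16.11%.
Debt: weight = 2/4.27 = 0.4684; after-tax cost = 3.9% × (1 − 30.3%) = 2.7183%.
WACC = 0.5316 × 16.1100% + 0.4684 × 2.7183% = 9.8375%.

9.84%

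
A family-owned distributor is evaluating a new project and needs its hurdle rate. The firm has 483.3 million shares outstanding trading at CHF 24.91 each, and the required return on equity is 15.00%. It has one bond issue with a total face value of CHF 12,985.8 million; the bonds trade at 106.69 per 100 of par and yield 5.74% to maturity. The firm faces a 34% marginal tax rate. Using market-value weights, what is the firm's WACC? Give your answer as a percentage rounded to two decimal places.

9.00%

Market value of equity E = 24.91 × 483.3m = 12039.003m. Market value of debt D = 12985.8m × 106.69/100 = 13854.55002m.
Total capital V = 12039.003 + 13854.55002 = 25893.55302.
Equity: weight = 12039.003/25893.55302 = 0.4649; cost = 15%.
Bonds outstanding: weight = 13854.55002/25893.55302 = 0.5351; after-tax cost = 5.74% × (1 − 34%) = 3.7884%.
WACC = 0.4649 × 15.0000% + 0.5351 × 3.7884% = 9.0011%.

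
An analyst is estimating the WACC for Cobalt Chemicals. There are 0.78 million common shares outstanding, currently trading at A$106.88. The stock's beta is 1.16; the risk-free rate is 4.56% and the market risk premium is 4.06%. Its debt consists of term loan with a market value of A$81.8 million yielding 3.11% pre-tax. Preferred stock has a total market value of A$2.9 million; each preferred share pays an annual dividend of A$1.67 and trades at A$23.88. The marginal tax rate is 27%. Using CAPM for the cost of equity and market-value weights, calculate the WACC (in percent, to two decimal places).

Cost of equity via CAPM: Re = 4.56% + 1.16 × 4.06% = 9.2696%.
Cost of preferred: Rp = 1.67 / 23.88 = 6.9933%.
Market value of equity E = 106.88 × 0.78m = 83.3664m.
Total capital V = 83.3664 + 2.9 + 81.8 = 168.0664.
Equity: weight = 83.3664/168.0664 = 0.4960; cost = 9.2696%.
Preferred: weight = 2.9/168.0664 = 0.0173; cost = 6.9933%.
Term loan: weight = 81.8/168.0664 = 0.4867; after-tax cost = 3.11% × (1 − 27%) = 2.2703%.
WACC = 0.4960 × 9.2696% + 0.0173 × 6.9933% + 0.4867 × 2.2703% = 5.8237%.

5.82%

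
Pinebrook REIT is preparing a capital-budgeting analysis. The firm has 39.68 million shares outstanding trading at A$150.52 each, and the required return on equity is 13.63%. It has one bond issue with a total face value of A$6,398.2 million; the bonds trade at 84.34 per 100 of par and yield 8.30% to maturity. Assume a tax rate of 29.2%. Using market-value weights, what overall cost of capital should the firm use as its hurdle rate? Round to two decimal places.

9.95%

Market value of equity E = 150.52 × 39.68m = 5972.6336m. Market value of debt D = 6398.2m × 84.34/100 = 5396.24188m.
Total capital V = 5972.6336 + 5396.24188 = 11368.87548.
Equity: weight = 5972.6336/11368.87548 = 0.5253; cost = 13.63%.
Bonds outstanding: weight = 5396.24188/11368.87548 = 0.4747; after-tax cost = 8.3% × (1 − 29.2%) = 5.8764%.
WACC = 0.5253 × 13.6300% + 0.4747 × 5.8764% = 9.9498%.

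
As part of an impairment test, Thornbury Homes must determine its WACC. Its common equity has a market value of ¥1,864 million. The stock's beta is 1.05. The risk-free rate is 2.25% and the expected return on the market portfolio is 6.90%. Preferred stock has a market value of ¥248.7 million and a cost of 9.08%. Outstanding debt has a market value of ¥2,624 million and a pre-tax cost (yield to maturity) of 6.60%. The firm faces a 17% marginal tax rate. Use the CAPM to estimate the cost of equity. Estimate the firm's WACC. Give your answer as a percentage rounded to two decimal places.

6.32%

Market risk premium = 6.9% − 2.25% = 4.65%.
Cost of equity via CAPM: Re = 2.25% + 1.05 × 4.65% = 7.1325%.
Total capital V = 1864 + 248.7 + 2624 = 4736.7.
Equity: weight = 1864/4736.7 = 0.3935; cost = 7.1325%.
Preferred: weight = 248.7/4736.7 = 0.0525; cost = 9.08%.
Debt: weight = 2624/4736.7 = 0.5540; after-tax cost = 6.6% × (1 − 17%) = 5.4780%.
WACC = 0.3935 × 7.1325% + 0.0525 × 9.0800% + 0.5540 × 5.4780% = 6.3182%.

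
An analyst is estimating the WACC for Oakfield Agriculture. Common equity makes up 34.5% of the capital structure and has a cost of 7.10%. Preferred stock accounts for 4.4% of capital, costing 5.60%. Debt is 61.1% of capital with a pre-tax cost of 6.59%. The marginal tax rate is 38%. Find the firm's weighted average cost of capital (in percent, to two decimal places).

5.19%

After-tax cost of debt = 6.59% × (1 − 38%) = 4.0858%.
WACC = 0.345 × 7.1000% + 0.044 × 5.6000% + 0.611 × 4.0858% = 5.1923%.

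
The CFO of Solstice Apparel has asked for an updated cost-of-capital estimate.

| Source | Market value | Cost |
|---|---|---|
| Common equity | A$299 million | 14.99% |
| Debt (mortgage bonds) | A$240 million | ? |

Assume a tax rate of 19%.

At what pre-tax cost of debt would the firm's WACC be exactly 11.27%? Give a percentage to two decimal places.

8.19%

Total capital V = 299 + 240 = 539.
Equity weight = 299/539 = 0.5547.
Mortgage bonds weight = 240/539 = 0.4453.
Equity contribution = 0.5547 × 14.99% = 8.3154%.
Remaining for debt = 11.27% − 8.3154% = 2.9546%.
Rd × (1 − 19%) × 0.4453 = 2.9546%  ⇒  Rd = 8.1920%.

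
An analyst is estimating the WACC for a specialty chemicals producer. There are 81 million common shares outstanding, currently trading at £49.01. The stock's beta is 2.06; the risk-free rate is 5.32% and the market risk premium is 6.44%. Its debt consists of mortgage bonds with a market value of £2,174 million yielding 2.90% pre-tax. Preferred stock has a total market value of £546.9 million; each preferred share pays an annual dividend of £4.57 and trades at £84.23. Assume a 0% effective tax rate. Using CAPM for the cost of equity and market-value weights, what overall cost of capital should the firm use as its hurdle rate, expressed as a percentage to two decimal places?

Cost of equity via CAPM: Re = 5.32% + 2.06 × 6.44% = 18.5864%.
Cost of preferred: Rp = 4.57 / 84.23 = 5.4256%.
Market value of equity E = 49.01 × 81m = 3969.81m.
Total capital V = 3969.81 + 546.9 + 2174 = 6690.71.
Equity: weight = 3969.81/6690.71 = 0.5933; cost = 18.5864%.
Preferred: weight = 546.9/6690.71 = 0.0817; cost = 5.4256%.
Mortgage bonds: weight = 2174/6690.71 = 0.3249; after-tax cost = 2.9% × (1 − 0%) = 2.9000%.
WACC = 0.5933 × 18.5864% + 0.0817 × 5.4256% + 0.3249 × 2.9000% = 12.4137%.

12.41%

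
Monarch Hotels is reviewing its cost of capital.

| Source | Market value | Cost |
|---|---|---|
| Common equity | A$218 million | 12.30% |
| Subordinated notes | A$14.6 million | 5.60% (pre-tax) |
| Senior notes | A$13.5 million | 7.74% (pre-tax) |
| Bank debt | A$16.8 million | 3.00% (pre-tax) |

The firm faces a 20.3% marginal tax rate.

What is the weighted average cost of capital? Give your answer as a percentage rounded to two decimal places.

10.92%

Total capital V = 218 + 14.6 + 13.5 + 16.8 = 262.9.
Equity: weight = 218/262.9 = 0.8292; cost = 12.3%.
Subordinated notes: weight = 14.6/262.9 = 0.0555; after-tax cost = 5.6% × (1 − 20.3%) = 4.4632%.
Senior notes: weight = 13.5/262.9 = 0.0514; after-tax cost = 7.74% × (1 − 20.3%) = 6.1688%.
Bank debt: weight = 16.8/262.9 = 0.0639; after-tax cost = 3% × (1 − 20.3%) = 2.3910%.
WACC = 0.8292 × 12.3000% + 0.0555 × 4.4632% + 0.0514 × 6.1688% + 0.0639 × 2.3910% = 10.9167%.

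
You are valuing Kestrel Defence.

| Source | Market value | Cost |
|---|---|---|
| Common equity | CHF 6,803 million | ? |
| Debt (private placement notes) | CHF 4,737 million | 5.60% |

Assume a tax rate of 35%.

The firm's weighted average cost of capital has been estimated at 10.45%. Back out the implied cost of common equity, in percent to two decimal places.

15.19%

Total capital V = 6803 + 4737 = 11540.
Equity weight = 6803/11540 = 0.5895.
Private placement notes weight = 4737/11540 = 0.4105.
Debt contribution = 0.4105 × 5.6% × (1 − 35%) = 1.4942%.
Required equity contribution = 10.45% − 1.4942% = 8.9558%.
Re = 8.9558% / 0.5895 = 15.1919%.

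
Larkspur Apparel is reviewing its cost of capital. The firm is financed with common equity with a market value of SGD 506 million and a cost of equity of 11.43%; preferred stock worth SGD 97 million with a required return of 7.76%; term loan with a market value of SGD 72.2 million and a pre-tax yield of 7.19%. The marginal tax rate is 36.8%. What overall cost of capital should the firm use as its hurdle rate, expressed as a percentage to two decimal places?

10.17%

Total capital V = 506 + 97 + 72.2 = 675.2.
Equity: weight = 506/675.2 = 0.7494; cost = 11.43%.
Preferred: weight = 97/675.2 = 0.1437; cost = 7.76%.
Term loan: weight = 72.2/675.2 = 0.1069; after-tax cost = 7.19% × (1 − 36.8%) = 4.5441%.
WACC = 0.7494 × 11.4300% + 0.1437 × 7.7600% + 0.1069 × 4.5441% = 10.1664%.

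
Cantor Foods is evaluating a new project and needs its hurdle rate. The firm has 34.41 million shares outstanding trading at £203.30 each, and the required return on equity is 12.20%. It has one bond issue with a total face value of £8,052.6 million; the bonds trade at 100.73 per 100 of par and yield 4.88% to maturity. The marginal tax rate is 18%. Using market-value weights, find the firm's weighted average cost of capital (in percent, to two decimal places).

Market value of equity E = 203.3 × 34.41m = 6995.553m. Market value of debt D = 8052.6m × 100.73/100 = 8111.38398m.
Total capital V = 6995.553 + 8111.38398 = 15106.93698.
Equity: weight = 6995.553/15106.93698 = 0.4631; cost = 12.2%.
Bonds outstanding: weight = 8111.38398/15106.93698 = 0.5369; after-tax cost = 4.88% × (1 − 18%) = 4.0016%.
WACC = 0.4631 × 12.2000% + 0.5369 × 4.0016% = 7.7980%.

7.80%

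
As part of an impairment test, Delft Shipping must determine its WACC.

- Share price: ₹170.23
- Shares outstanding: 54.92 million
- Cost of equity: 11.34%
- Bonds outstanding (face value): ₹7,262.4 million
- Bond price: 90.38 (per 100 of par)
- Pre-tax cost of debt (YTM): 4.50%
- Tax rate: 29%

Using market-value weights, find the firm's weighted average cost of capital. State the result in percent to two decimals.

7.98%

Market value of equity E = 170.23 × 54.92m = 9349.0316m. Market value of debt D = 7262.4m × 90.38/100 = 6563.75712m.
Total capital V = 9349.0316 + 6563.75712 = 15912.78872.
Equity: weight = 9349.0316/15912.78872 = 0.5875; cost = 11.34%.
Bonds outstanding: weight = 6563.75712/15912.78872 = 0.4125; after-tax cost = 4.5% × (1 − 29%) = 3.1950%.
WACC = 0.5875 × 11.3400% + 0.4125 × 3.1950% = 7.9803%.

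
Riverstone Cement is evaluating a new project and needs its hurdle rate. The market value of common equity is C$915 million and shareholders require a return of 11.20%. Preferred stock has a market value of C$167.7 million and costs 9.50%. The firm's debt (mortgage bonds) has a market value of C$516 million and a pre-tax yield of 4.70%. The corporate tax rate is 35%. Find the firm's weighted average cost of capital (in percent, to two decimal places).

Total capital V = 915 + 167.7 + 516 = 1598.7.
Equity: weight = 915/1598.7 = 0.5723; cost = 11.2%.
Preferred: weight = 167.7/1598.7 = 0.1049; cost = 9.5%.
Mortgage bonds: weight = 516/1598.7 = 0.3228; after-tax cost = 4.7% × (1 − 35%) = 3.0550%.
WACC = 0.5723 × 11.2000% + 0.1049 × 9.5000% + 0.3228 × 3.0550% = 8.3928%.

8.39%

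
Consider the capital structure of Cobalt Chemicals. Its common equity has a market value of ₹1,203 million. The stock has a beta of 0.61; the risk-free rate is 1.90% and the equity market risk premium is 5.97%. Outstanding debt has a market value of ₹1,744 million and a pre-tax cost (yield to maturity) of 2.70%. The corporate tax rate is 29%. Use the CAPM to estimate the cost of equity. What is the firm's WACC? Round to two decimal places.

Cost of equity via CAPM: Re = 1.9% + 0.61 × 5.97% = 5.5417%.
Total capital V = 1203 + 1744 = 2947.
Equity: weight = 1203/2947 = 0.4082; cost = 5.5417%.
Debt: weight = 1744/2947 = 0.5918; after-tax cost = 2.7% × (1 − 29%) = 1.9170%.
WACC = 0.4082 × 5.5417% + 0.5918 × 1.9170% = 3.3966%.

3.40%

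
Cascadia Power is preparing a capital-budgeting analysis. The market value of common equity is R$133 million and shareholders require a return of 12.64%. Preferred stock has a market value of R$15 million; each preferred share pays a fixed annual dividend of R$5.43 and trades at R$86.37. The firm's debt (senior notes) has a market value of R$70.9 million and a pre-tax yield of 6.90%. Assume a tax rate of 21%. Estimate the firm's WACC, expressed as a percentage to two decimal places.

Cost of preferred: Rp = 5.43 / 86.37 = 6.2869%.
Total capital V = 133 + 15 + 70.9 = 218.9.
Equity: weight = 133/218.9 = 0.6076; cost = 12.64%.
Preferred: weight = 15/218.9 = 0.0685; cost = 6.2869%.
Senior notes: weight = 70.9/218.9 = 0.3239; after-tax cost = 6.9% × (1 − 21%) = 5.4510%.
WACC = 0.6076 × 12.6400% + 0.0685 × 6.2869% + 0.3239 × 5.4510% = 9.8762%.

9.88%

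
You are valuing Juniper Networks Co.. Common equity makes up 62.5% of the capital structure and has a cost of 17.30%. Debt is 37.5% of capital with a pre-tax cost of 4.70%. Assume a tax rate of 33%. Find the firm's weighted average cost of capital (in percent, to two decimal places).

11.99%

After-tax cost of debt = 4.7% × (1 − 33%) = 3.1490%.
WACC = 0.625 × 17.3000% + 0.375 × 3.1490% = 11.9934%.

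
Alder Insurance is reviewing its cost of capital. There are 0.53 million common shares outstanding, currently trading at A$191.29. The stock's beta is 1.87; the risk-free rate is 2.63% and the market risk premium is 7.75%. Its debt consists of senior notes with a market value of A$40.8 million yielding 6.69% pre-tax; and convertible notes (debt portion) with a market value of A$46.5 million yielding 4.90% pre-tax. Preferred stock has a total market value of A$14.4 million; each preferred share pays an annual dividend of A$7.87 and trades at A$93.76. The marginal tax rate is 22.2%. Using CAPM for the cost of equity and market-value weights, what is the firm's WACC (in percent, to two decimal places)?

Cost of equity via CAPM: Re = 2.63% + 1.87 × 7.75% = 17.1225%.
Cost of preferred: Rp = 7.87 / 93.76 = 8.3938%.
Market value of equity E = 191.29 × 0.53m = 101.3837m.
Total capital V = 101.3837 + 14.4 + 40.8 + 46.5 = 203.0837.
Equity: weight = 101.3837/203.0837 = 0.4992; cost = 17.1225%.
Preferred: weight = 14.4/203.0837 = 0.0709; cost = 8.3938%.
Senior notes: weight = 40.8/203.0837 = 0.2009; after-tax cost = 6.69% × (1 − 22.2%) = 5.2048%.
Convertible notes (debt portion): weight = 46.5/203.0837 = 0.2290; after-tax cost = 4.9% × (1 − 22.2%) = 3.8122%.
WACC = 0.4992 × 17.1225% + 0.0709 × 8.3938% + 0.2009 × 5.2048% + 0.2290 × 3.8122% = 11.0616%.

11.06%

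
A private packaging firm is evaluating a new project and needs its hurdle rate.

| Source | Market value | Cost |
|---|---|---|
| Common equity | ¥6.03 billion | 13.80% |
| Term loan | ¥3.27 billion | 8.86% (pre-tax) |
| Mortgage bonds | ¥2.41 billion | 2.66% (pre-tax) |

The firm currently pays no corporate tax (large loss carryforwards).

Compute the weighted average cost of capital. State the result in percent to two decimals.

10.13%

Total capital V = 6.03 + 3.27 + 2.41 = 11.71.
Equity: weight = 6.03/11.71 = 0.5149; cost = 13.8%.
Term loan: weight = 3.27/11.71 = 0.2792; after-tax cost = 8.86% × (1 − 0%) = 8.8600%.
Mortgage bonds: weight = 2.41/11.71 = 0.2058; after-tax cost = 2.66% × (1 − 0%) = 2.6600%.
WACC = 0.5149 × 13.8000% + 0.2792 × 8.8600% + 0.2058 × 2.6600% = 10.1278%.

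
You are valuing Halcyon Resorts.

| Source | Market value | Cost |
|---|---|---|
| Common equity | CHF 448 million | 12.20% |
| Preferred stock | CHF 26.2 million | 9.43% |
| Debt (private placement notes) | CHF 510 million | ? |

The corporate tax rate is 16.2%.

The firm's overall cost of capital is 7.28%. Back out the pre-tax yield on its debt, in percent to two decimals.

3.40%

Total capital V = 448 + 26.2 + 510 = 984.2.
Equity weight = 448/984.2 = 0.4552.
Preferred weight = 26.2/984.2 = 0.0266.
Private placement notes weight = 510/984.2 = 0.5182.
Equity contribution = 0.4552 × 12.2% = 5.5533%.
Preferred contribution = 0.0266 × 9.43% = 0.2510%.
Remaining for debt = 7.28% − 5.8044% = 1.4756%.
Rd × (1 − 16.2%) × 0.5182 = 1.4756%  ⇒  Rd = 3.3982%.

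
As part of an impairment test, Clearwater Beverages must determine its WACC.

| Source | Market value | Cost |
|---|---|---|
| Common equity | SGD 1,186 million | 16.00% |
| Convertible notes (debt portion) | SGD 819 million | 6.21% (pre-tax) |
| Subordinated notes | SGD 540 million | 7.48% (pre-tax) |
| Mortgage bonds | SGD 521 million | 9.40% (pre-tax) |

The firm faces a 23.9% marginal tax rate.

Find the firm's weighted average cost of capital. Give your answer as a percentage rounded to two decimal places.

Total capital V = 1186 + 819 + 540 + 521 = 3066.
Equity: weight = 1186/3066 = 0.3868; cost = 16%.
Convertible notes (debt portion): weight = 819/3066 = 0.2671; after-tax cost = 6.21% × (1 − 23.9%) = 4.7258%.
Subordinated notes: weight = 540/3066 = 0.1761; after-tax cost = 7.48% × (1 − 23.9%) = 5.6923%.
Mortgage bonds: weight = 521/3066 = 0.1699; after-tax cost = 9.4% × (1 − 23.9%) = 7.1534%.
WACC = 0.3868 × 16.0000% + 0.2671 × 4.7258% + 0.1761 × 5.6923% + 0.1699 × 7.1534% = 9.6697%.

9.67%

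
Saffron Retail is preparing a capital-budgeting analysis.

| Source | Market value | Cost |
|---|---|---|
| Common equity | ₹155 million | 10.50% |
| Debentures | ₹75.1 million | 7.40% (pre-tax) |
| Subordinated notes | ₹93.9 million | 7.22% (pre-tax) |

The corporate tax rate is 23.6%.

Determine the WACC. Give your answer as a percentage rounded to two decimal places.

Total capital V = 155 + 75.1 + 93.9 = 324.
Equity: weight = 155/324 = 0.4784; cost = 10.5%.
Debentures: weight = 75.1/324 = 0.2318; after-tax cost = 7.4% × (1 − 23.6%) = 5.6536%.
Subordinated notes: weight = 93.9/324 = 0.2898; after-tax cost = 7.22% × (1 − 23.6%) = 5.5161%.
WACC = 0.4784 × 10.5000% + 0.2318 × 5.6536% + 0.2898 × 5.5161% = 7.9322%.

7.93%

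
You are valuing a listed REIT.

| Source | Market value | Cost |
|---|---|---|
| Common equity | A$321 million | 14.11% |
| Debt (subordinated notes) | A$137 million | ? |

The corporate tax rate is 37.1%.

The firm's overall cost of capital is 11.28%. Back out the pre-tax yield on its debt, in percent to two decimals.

7.39%

Total capital V = 321 + 137 = 458.
Equity weight = 321/458 = 0.7009.
Subordinated notes weight = 137/458 = 0.2991.
Equity contribution = 0.7009 × 14.11% = 9.8893%.
Remaining for debt = 11.28% − 9.8893% = 1.3907%.
Rd × (1 − 37.1%) × 0.2991 = 1.3907%  ⇒  Rd = 7.3913%.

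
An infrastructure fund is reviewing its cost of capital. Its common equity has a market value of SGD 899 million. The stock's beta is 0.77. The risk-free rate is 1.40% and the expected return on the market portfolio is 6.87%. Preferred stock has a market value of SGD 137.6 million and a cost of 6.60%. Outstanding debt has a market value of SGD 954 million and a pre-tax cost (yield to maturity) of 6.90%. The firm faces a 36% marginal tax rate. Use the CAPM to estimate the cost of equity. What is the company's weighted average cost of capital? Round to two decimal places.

5.11%

Market risk premium = 6.87% − 1.4% = 5.47%.
Cost of equity via CAPM: Re = 1.4% + 0.77 × 5.47% = 5.6119%.
Total capital V = 899 + 137.6 + 954 = 1990.6.
Equity: weight = 899/1990.6 = 0.4516; cost = 5.6119%.
Preferred: weight = 137.6/1990.6 = 0.0691; cost = 6.6%.
Debt: weight = 954/1990.6 = 0.4793; after-tax cost = 6.9% × (1 − 36%) = 4.4160%.
WACC = 0.4516 × 5.6119% + 0.0691 × 6.6000% + 0.4793 × 4.4160% = 5.1071%.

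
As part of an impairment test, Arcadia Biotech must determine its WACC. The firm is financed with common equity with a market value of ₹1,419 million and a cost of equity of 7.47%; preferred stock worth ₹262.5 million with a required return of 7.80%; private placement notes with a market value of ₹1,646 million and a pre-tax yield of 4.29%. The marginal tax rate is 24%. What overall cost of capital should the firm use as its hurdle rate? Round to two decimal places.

Total capital V = 1419 + 262.5 + 1646 = 3327.5.
Equity: weight = 1419/3327.5 = 0.4264; cost = 7.47%.
Preferred: weight = 262.5/3327.5 = 0.0789; cost = 7.8%.
Private placement notes: weight = 1646/3327.5 = 0.4947; after-tax cost = 4.29% × (1 − 24%) = 3.2604%.
WACC = 0.4264 × 7.4700% + 0.0789 × 7.8000% + 0.4947 × 3.2604% = 5.4137%.

5.41%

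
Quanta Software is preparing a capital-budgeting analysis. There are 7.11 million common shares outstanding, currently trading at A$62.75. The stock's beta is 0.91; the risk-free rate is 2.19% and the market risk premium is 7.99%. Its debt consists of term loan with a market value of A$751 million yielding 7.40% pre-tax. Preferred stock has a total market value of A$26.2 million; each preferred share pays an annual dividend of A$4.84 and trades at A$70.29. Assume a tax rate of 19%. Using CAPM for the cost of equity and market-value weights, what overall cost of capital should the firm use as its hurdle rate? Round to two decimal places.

Cost of equity via CAPM: Re = 2.19% + 0.91 × 7.99% = 9.4609%.
Cost of preferred: Rp = 4.84 / 70.29 = 6.8858%.
Market value of equity E = 62.75 × 7.11m = 446.1525m.
Total capital V = 446.1525 + 26.2 + 751 = 1223.3525.
Equity: weight = 446.1525/1223.3525 = 0.3647; cost = 9.4609%.
Preferred: weight = 26.2/1223.3525 = 0.0214; cost = 6.8858%.
Term loan: weight = 751/1223.3525 = 0.6139; after-tax cost = 7.4% × (1 − 19%) = 5.9940%.
WACC = 0.3647 × 9.4609% + 0.0214 × 6.8858% + 0.6139 × 5.9940% = 7.2775%.

7.28%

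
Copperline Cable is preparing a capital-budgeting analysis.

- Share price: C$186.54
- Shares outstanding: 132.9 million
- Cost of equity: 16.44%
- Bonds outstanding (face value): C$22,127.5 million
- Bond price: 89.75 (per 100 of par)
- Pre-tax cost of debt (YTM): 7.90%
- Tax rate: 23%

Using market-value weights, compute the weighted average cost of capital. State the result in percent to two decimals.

11.83%

Market value of equity E = 186.54 × 132.9m = 24791.166m. Market value of debt D = 22127.5m × 89.75/100 = 19859.43125m.
Total capital V = 24791.166 + 19859.43125 = 44650.59725.
Equity: weight = 24791.166/44650.59725 = 0.5552; cost = 16.44%.
Bonds outstanding: weight = 19859.43125/44650.59725 = 0.4448; after-tax cost = 7.9% × (1 − 23%) = 6.0830%.
WACC = 0.5552 × 16.4400% + 0.4448 × 6.0830% = 11.8335%.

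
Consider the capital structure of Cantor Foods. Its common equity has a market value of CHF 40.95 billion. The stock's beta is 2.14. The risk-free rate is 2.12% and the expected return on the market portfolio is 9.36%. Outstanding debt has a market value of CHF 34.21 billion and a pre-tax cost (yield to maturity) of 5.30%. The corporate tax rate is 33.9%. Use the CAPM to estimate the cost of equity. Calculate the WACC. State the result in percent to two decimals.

11.19%

Market risk premium = 9.36% − 2.12% = 7.24%.
Cost of equity via CAPM: Re = 2.12% + 2.14 × 7.24% = 17.6136%.
Total capital V = 40.95 + 34.21 = 75.16.
Equity: weight = 40.95/75.16 = 0.5448; cost = 17.6136%.
Debt: weight = 34.21/75.16 = 0.4552; after-tax cost = 5.3% × (1 − 33.9%) = 3.5033%.
WACC = 0.5448 × 17.6136% + 0.4552 × 3.5033% = 11.1911%.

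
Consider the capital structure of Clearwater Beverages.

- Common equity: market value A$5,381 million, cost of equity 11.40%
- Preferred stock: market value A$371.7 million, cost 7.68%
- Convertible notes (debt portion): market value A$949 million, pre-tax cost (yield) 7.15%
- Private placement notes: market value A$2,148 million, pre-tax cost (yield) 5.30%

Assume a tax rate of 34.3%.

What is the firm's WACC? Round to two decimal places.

Total capital V = 5381 + 371.7 + 949 + 2148 = 8849.7.
Equity: weight = 5381/8849.7 = 0.6080; cost = 11.4%.
Preferred: weight = 371.7/8849.7 = 0.0420; cost = 7.68%.
Convertible notes (debt portion): weight = 949/8849.7 = 0.1072; after-tax cost = 7.15% × (1 − 34.3%) = 4.6976%.
Private placement notes: weight = 2148/8849.7 = 0.2427; after-tax cost = 5.3% × (1 − 34.3%) = 3.4821%.
WACC = 0.6080 × 11.4000% + 0.0420 × 7.6800% + 0.1072 × 4.6976% + 0.2427 × 3.4821% = 8.6032%.

8.60%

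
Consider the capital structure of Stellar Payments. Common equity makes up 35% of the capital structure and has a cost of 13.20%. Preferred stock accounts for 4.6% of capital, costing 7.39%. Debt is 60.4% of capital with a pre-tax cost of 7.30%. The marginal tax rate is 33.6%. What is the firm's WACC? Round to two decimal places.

7.89%

After-tax cost of debt = 7.3% × (1 − 33.6%) = 4.8472%.
WACC = 0.350 × 13.2000% + 0.046 × 7.3900% + 0.604 × 4.8472% = 7.8876%.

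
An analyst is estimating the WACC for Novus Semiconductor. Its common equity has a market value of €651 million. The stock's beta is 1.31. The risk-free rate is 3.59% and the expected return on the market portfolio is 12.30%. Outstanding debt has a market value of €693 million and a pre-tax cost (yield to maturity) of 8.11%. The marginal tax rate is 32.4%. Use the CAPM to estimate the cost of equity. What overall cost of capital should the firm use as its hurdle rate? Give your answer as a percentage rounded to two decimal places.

10.09%

Market risk premium = 12.3% − 3.59% = 8.71%.
Cost of equity via CAPM: Re = 3.59% + 1.31 × 8.71% = 15.0001%.
Total capital V = 651 + 693 = 1344.
Equity: weight = 651/1344 = 0.4844; cost = 15.0001%.
Debt: weight = 693/1344 = 0.5156; after-tax cost = 8.11% × (1 − 32.4%) = 5.4824%.
WACC = 0.4844 × 15.0001% + 0.5156 × 5.4824% = 10.0925%.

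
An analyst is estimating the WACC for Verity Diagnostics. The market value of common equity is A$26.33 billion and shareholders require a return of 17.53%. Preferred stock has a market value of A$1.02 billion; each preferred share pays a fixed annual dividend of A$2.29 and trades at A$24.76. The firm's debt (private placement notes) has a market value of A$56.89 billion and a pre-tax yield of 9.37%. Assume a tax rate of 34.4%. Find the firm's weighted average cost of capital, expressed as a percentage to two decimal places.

9.74%

Cost of preferred: Rp = 2.29 / 24.76 = 9.2488%.
Total capital V = 26.33 + 1.02 + 56.89 = 84.24.
Equity: weight = 26.33/84.24 = 0.3126; cost = 17.53%.
Preferred: weight = 1.02/84.24 = 0.0121; cost = 9.2488%.
Private placement notes: weight = 56.89/84.24 = 0.6753; after-tax cost = 9.37% × (1 − 34.4%) = 6.1467%.
WACC = 0.3126 × 17.5300% + 0.0121 × 9.2488% + 0.6753 × 6.1467% = 9.7422%.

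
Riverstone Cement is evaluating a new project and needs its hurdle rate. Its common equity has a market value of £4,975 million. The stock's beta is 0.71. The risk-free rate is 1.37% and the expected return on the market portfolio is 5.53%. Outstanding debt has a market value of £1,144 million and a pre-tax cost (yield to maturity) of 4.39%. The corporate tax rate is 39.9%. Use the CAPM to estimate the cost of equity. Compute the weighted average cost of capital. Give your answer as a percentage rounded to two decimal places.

Market risk premium = 5.53% − 1.37% = 4.16%.
Cost of equity via CAPM: Re = 1.37% + 0.71 × 4.16% = 4.3236%.
Total capital V = 4975 + 1144 = 6119.
Equity: weight = 4975/6119 = 0.8130; cost = 4.3236%.
Debt: weight = 1144/6119 = 0.1870; after-tax cost = 4.39% × (1 − 39.9%) = 2.6384%.
WACC = 0.8130 × 4.3236% + 0.1870 × 2.6384% = 4.0085%.

4.01%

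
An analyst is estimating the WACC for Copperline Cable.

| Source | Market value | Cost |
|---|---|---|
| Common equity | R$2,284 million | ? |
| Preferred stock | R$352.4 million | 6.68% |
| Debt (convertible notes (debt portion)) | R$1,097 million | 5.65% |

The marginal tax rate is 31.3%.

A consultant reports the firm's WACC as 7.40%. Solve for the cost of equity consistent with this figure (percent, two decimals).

9.20%

Total capital V = 2284 + 352.4 + 1097 = 3733.4.
Equity weight = 2284/3733.4 = 0.6118.
Preferred weight = 352.4/3733.4 = 0.0944.
Convertible notes (debt portion) weight = 1097/3733.4 = 0.2938.
Debt contribution = 0.2938 × 5.65% × (1 − 31.3%) = 1.1405%.
Preferred contribution = 0.0944 × 6.68% = 0.6305%.
Required equity contribution = 7.4% − 1.7711% = 5.6289%.
Re = 5.6289% / 0.6118 = 9.2010%.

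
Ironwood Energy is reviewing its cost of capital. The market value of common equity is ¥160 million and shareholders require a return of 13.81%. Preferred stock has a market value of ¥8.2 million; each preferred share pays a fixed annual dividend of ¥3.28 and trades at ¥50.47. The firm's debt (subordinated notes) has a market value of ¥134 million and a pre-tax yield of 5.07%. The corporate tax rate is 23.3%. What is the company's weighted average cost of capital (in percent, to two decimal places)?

Cost of preferred: Rp = 3.28 / 50.47 = 6.4989%.
Total capital V = 160 + 8.2 + 134 = 302.2.
Equity: weight = 160/302.2 = 0.5295; cost = 13.81%.
Preferred: weight = 8.2/302.2 = 0.0271; cost = 6.4989%.
Subordinated notes: weight = 134/302.2 = 0.4434; after-tax cost = 5.07% × (1 − 23.3%) = 3.8887%.
WACC = 0.5295 × 13.8100% + 0.0271 × 6.4989% + 0.4434 × 3.8887% = 9.2124%.

9.21%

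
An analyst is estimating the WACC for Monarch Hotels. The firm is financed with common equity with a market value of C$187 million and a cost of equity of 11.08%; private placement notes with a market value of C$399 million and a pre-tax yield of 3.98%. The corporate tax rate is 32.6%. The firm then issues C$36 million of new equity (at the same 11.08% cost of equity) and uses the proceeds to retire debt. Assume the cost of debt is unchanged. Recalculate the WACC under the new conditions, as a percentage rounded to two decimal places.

After the change:
Total capital V = 223 + 363 = 586.
Equity: weight = 223/586 = 0.3805; cost = 11.08%.
Private placement notes: weight = 363/586 = 0.6195; after-tax cost = 3.98% × (1 − 32.6%) = 2.6825%.
WACC = 0.3805 × 11.0800% + 0.6195 × 2.6825% = 5.8781%.

5.88%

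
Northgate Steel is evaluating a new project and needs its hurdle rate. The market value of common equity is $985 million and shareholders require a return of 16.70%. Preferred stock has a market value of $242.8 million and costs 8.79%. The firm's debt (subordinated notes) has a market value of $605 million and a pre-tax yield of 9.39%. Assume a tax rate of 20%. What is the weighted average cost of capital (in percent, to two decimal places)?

12.62%

Total capital V = 985 + 242.8 + 605 = 1832.8.
Equity: weight = 985/1832.8 = 0.5374; cost = 16.7%.
Preferred: weight = 242.8/1832.8 = 0.1325; cost = 8.79%.
Subordinated notes: weight = 605/1832.8 = 0.3301; after-tax cost = 9.39% × (1 − 20%) = 7.5120%.
WACC = 0.5374 × 16.7000% + 0.1325 × 8.7900% + 0.3301 × 7.5120% = 12.6192%.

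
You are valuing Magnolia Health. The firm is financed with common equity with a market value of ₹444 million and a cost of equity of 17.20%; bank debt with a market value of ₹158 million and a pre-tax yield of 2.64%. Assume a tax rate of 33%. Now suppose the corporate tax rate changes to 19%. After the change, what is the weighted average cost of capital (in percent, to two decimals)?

13.25%

After the change:
Total capital V = 444 + 158 = 602.
Equity: weight = 444/602 = 0.7375; cost = 17.2%.
Bank debt: weight = 158/602 = 0.2625; after-tax cost = 2.64% × (1 − 19%) = 2.1384%.
WACC = 0.7375 × 17.2000% + 0.2625 × 2.1384% = 13.2470%.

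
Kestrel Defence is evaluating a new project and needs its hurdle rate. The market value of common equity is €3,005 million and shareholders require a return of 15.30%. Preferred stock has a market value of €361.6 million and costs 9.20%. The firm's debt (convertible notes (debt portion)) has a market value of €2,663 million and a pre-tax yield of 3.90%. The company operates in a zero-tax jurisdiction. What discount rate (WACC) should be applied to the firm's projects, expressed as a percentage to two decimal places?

9.90%

Total capital V = 3005 + 361.6 + 2663 = 6029.6.
Equity: weight = 3005/6029.6 = 0.4984; cost = 15.3%.
Preferred: weight = 361.6/6029.6 = 0.0600; cost = 9.2%.
Convertible notes (debt portion): weight = 2663/6029.6 = 0.4417; after-tax cost = 3.9% × (1 − 0%) = 3.9000%.
WACC = 0.4984 × 15.3000% + 0.0600 × 9.2000% + 0.4417 × 3.9000% = 9.8993%.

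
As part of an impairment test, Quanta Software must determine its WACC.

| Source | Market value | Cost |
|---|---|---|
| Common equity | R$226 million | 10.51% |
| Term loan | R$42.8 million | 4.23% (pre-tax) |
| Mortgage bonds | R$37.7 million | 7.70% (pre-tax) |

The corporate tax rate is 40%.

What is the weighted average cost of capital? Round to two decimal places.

Total capital V = 226 + 42.8 + 37.7 = 306.5.
Equity: weight = 226/306.5 = 0.7374; cost = 10.51%.
Term loan: weight = 42.8/306.5 = 0.1396; after-tax cost = 4.23% × (1 − 40%) = 2.5380%.
Mortgage bonds: weight = 37.7/306.5 = 0.1230; after-tax cost = 7.7% × (1 − 40%) = 4.6200%.
WACC = 0.7374 × 10.5100% + 0.1396 × 2.5380% + 0.1230 × 4.6200% = 8.6723%.

8.67%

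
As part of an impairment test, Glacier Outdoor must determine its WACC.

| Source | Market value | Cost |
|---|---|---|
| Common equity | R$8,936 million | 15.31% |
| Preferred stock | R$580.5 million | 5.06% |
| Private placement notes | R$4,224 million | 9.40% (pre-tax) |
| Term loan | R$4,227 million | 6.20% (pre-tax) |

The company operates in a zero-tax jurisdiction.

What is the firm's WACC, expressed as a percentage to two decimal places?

11.45%

Total capital V = 8936 + 580.5 + 4224 + 4227 = 17967.5.
Equity: weight = 8936/17967.5 = 0.4973; cost = 15.31%.
Preferred: weight = 580.5/17967.5 = 0.0323; cost = 5.06%.
Private placement notes: weight = 4224/17967.5 = 0.2351; after-tax cost = 9.4% × (1 − 0%) = 9.4000%.
Term loan: weight = 4227/17967.5 = 0.2353; after-tax cost = 6.2% × (1 − 0%) = 6.2000%.
WACC = 0.4973 × 15.3100% + 0.0323 × 5.0600% + 0.2351 × 9.4000% + 0.2353 × 6.2000% = 11.4462%.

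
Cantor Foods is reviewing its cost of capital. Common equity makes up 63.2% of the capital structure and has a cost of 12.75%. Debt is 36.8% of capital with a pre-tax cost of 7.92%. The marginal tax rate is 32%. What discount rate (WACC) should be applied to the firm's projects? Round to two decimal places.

After-tax cost of debt = 7.92% × (1 − 32%) = 5.3856%.
WACC = 0.632 × 12.7500% + 0.368 × 5.3856% = 10.0399%.

10.04%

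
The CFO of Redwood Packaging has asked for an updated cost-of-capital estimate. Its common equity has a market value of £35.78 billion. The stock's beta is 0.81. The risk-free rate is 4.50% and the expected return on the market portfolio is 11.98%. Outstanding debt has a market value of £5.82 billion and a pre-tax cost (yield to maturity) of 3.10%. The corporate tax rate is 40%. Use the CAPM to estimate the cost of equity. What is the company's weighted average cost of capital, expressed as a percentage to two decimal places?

9.34%

Market risk premium = 11.98% − 4.5% = 7.48%.
Cost of equity via CAPM: Re = 4.5% + 0.81 × 7.48% = 10.5588%.
Total capital V = 35.78 + 5.82 = 41.6.
Equity: weight = 35.78/41.6 = 0.8601; cost = 10.5588%.
Debt: weight = 5.82/41.6 = 0.1399; after-tax cost = 3.1% × (1 − 40%) = 1.8600%.
WACC = 0.8601 × 10.5588% + 0.1399 × 1.8600% = 9.3418%.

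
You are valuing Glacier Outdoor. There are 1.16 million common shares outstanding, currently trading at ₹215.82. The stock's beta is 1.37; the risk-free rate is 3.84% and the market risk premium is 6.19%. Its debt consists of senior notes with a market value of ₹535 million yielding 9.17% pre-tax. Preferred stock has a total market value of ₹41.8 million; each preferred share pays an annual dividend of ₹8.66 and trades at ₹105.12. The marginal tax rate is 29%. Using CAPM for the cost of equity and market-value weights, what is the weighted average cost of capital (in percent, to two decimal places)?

Cost of equity via CAPM: Re = 3.84% + 1.37 × 6.19% = 12.3203%.
Cost of preferred: Rp = 8.66 / 105.12 = 8.2382%.
Market value of equity E = 215.82 × 1.16m = 250.3512m.
Total capital V = 250.3512 + 41.8 + 535 = 827.1512.
Equity: weight = 250.3512/827.1512 = 0.3027; cost = 12.3203%.
Preferred: weight = 41.8/827.1512 = 0.0505; cost = 8.2382%.
Senior notes: weight = 535/827.1512 = 0.6468; after-tax cost = 9.17% × (1 − 29%) = 6.5107%.
WACC = 0.3027 × 12.3203% + 0.0505 × 8.2382% + 0.6468 × 6.5107% = 8.3564%.

8.36%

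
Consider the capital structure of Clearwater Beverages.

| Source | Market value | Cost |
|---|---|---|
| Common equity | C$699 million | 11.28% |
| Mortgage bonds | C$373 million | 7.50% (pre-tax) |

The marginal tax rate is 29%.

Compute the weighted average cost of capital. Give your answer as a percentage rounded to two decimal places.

9.21%

Total capital V = 699 + 373 = 1072.
Equity: weight = 699/1072 = 0.6521; cost = 11.28%.
Mortgage bonds: weight = 373/1072 = 0.3479; after-tax cost = 7.5% × (1 − 29%) = 5.3250%.
WACC = 0.6521 × 11.2800% + 0.3479 × 5.3250% = 9.2080%.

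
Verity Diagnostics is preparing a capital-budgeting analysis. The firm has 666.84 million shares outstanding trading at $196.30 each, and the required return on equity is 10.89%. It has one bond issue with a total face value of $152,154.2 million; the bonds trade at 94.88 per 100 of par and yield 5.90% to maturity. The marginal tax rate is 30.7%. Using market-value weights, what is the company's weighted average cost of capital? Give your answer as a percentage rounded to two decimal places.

Market value of equity E = 196.3 × 666.84m = 130900.692m. Market value of debt D = 152154.2m × 94.88/100 = 144363.90496m.
Total capital V = 130900.692 + 144363.90496 = 275264.59696.
Equity: weight = 130900.692/275264.59696 = 0.4755; cost = 10.89%.
Bonds outstanding: weight = 144363.90496/275264.59696 = 0.5245; after-tax cost = 5.9% × (1 − 30.7%) = 4.0887%.
WACC = 0.4755 × 10.8900% + 0.5245 × 4.0887% = 7.3230%.

7.32%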